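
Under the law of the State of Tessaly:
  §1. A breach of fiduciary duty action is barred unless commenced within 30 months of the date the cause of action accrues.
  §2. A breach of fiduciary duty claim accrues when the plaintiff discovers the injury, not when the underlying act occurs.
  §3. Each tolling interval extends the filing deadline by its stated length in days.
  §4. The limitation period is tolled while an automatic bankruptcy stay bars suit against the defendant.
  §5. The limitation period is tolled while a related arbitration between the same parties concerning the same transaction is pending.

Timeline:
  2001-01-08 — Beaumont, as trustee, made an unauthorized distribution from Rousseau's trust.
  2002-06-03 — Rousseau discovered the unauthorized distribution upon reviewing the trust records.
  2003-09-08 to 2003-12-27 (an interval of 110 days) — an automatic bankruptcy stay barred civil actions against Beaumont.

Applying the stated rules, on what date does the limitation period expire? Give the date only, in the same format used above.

2005-03-23

Accrual is tied to discovery, so the period began on 2002-06-03 rather than on 2001-01-08 when the act occurred.
30 months from 2002-06-03 is 2004-12-03.
The automatic bankruptcy stay from 2003-09-08 to 2003-12-27 tolled the period for 110 days, extending the deadline to 2005-03-23.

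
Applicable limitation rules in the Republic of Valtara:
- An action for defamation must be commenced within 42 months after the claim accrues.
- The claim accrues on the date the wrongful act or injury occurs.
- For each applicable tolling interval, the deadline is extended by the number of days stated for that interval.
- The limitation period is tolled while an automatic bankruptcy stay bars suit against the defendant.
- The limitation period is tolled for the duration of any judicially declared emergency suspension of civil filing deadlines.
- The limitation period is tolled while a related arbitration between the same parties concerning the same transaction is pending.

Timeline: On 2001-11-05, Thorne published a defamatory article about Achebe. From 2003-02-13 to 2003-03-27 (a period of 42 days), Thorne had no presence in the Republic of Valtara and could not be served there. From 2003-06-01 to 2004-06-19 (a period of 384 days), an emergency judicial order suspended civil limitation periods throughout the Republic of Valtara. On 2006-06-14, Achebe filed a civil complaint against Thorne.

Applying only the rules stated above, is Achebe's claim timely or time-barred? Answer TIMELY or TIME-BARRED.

TIME-BARRED

The claim accrued on 2001-11-05, the date of the act.
Adding the 42 months base period to 2001-11-05 gives a deadline of 2005-05-05, before any tolling.
The emergency suspension of filing deadlines from 2003-06-01 to 2004-06-19 tolled the period for 384 days, extending the deadline to 2006-05-24.
Although the defendant's absence ran from 2003-02-13 to 2003-03-27, the stated rules do not make that a tolling event, so it is disregarded.
The 2006-06-14 filing falls after the 2006-05-24 deadline; the claim is time-barred.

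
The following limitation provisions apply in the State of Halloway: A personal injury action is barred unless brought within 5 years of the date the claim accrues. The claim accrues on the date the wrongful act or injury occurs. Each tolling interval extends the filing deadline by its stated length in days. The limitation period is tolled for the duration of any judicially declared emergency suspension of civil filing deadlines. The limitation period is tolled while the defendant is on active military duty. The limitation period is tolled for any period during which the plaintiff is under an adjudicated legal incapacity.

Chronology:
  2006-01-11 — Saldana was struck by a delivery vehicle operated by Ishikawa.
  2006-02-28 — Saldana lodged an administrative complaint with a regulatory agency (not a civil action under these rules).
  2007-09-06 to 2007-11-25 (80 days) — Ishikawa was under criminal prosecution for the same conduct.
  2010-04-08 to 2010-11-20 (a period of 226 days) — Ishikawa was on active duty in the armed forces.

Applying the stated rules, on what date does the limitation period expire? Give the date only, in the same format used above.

2011-08-25

The claim accrued on 2006-01-11, when the wrongful act occurred.
5 years from 2006-01-11 is 2011-01-11.
The defendant's active military service from 2010-04-08 to 2010-11-20 tolled the period for 226 days, extending the deadline to 2011-08-25.
Although a criminal prosecution ran from 2007-09-06 to 2007-11-25, the stated rules do not make that a tolling event, so it is disregarded.
Nothing else in the chronology tolls or restarts the period.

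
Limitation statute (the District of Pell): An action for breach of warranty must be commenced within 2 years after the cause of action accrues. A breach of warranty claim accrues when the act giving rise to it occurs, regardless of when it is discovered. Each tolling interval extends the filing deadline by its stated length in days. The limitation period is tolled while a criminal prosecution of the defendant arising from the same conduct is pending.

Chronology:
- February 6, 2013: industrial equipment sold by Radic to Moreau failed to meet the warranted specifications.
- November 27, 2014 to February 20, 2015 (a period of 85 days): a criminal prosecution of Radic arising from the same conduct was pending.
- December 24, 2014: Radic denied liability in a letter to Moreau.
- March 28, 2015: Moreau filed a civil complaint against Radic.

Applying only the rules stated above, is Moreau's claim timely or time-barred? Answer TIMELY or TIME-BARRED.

The cause of action accrued on February 6, 2013, the date of the act.
The untolled deadline — 2 years after February 6, 2013 — is February 6, 2015.
Because the pending criminal prosecution ran from November 27, 2014 to February 20, 2015, the deadline is extended by 85 days to May 2, 2015.
None of the other events listed affects the running of the period under the stated rules.
Moreau filed on March 28, 2015, before the May 2, 2015 deadline, so the action is timely.

TIMELY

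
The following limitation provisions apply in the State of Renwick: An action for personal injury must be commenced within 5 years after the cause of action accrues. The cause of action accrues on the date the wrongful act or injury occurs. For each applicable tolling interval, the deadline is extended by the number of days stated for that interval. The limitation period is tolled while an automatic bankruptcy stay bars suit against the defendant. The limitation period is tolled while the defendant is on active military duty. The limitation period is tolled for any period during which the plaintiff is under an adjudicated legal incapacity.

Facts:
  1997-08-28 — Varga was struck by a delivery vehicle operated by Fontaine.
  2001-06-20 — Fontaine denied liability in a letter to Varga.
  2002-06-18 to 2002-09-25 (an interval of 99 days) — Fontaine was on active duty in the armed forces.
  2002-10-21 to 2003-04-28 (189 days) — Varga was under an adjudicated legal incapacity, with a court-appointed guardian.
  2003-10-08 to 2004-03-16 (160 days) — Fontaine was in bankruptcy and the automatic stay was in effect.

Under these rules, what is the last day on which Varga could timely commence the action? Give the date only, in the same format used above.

The limitation period began to run on 1997-08-28.
The untolled deadline — 5 years after 1997-08-28 — is 2002-08-28.
The period was tolled for 99 days by the defendant's active military service (2002-06-18 to 2002-09-25), pushing the deadline to 2002-12-05.
The plaintiff's legal incapacity from 2002-10-21 to 2003-04-28 tolled the period for 189 days, extending the deadline to 2003-06-12.
The automatic bankruptcy stay starting 2003-10-08 came too late — the period had run on 2003-06-12 — and so does not extend the deadline.
None of the other events listed affects the running of the period under the stated rules.

2003-06-12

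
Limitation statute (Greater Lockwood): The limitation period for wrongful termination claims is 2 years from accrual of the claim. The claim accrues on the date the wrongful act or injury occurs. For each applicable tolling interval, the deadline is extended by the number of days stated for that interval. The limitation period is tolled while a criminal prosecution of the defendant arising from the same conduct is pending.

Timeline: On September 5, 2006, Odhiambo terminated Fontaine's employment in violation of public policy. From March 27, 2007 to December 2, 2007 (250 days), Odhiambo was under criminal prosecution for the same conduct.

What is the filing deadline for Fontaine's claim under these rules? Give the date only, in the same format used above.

The claim accrued on September 5, 2006, the date of the act.
The untolled deadline — 2 years after September 5, 2006 — is September 5, 2008.
The period was tolled for 250 days by the pending criminal prosecution (March 27, 2007 to December 2, 2007), pushing the deadline to May 13, 2009.

May 13, 2009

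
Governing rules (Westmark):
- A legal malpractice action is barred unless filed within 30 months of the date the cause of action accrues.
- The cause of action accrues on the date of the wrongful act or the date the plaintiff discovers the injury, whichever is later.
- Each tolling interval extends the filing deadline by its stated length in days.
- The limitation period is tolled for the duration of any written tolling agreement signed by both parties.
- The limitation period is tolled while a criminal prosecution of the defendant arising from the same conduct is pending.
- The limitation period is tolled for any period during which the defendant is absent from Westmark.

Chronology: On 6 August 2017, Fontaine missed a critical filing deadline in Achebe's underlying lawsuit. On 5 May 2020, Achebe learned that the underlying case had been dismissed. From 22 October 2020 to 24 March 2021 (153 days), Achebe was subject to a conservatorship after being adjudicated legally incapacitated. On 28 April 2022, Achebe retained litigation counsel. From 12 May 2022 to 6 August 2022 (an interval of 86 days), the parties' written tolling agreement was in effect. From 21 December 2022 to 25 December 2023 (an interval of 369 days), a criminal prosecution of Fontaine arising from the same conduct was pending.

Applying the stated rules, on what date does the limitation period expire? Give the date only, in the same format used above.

Because discovery on 5 May 2020 post-dates the 6 August 2017 act, accrual under the later-of rule falls on 5 May 2020.
Adding the 30 months base period to 5 May 2020 gives a deadline of 5 November 2022, before any tolling.
The period was tolled for 86 days by the written tolling agreement (12 May 2022 to 6 August 2022), pushing the deadline to 30 January 2023.
The period was tolled for 369 days by the pending criminal prosecution (21 December 2022 to 25 December 2023), pushing the deadline to 3 February 2024.
Although the plaintiff's incapacity ran from 22 October 2020 to 24 March 2021, the stated rules do not make that a tolling event, so it is disregarded.
The other events in the timeline have no effect on the limitation period under the stated rules.

3 February 2024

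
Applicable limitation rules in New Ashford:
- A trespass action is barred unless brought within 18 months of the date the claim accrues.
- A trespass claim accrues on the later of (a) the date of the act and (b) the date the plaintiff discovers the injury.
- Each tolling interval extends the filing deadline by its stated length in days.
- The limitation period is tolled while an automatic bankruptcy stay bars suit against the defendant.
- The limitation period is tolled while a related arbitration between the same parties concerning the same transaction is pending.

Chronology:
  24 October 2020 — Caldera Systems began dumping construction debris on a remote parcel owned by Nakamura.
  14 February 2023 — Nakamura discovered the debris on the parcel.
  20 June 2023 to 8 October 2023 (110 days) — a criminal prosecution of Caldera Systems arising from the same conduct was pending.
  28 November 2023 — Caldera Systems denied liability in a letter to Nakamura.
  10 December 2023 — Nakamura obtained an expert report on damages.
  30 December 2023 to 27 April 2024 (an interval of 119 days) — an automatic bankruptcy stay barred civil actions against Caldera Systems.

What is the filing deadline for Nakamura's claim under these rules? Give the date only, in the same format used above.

11 December 2024

Taking the later of the act (24 October 2020) and discovery (14 February 2023), the claim accrued on 14 February 2023.
Adding the 18 months base period to 14 February 2023 gives a deadline of 14 August 2024, before any tolling.
The automatic bankruptcy stay from 30 December 2023 to 27 April 2024 tolled the period for 119 days, extending the deadline to 11 December 2024.
The pending criminal prosecution from 20 June 2023 to 8 October 2023 does not toll the period, because no stated rule makes a criminal prosecution a tolling event.
Nothing else in the chronology tolls or restarts the period.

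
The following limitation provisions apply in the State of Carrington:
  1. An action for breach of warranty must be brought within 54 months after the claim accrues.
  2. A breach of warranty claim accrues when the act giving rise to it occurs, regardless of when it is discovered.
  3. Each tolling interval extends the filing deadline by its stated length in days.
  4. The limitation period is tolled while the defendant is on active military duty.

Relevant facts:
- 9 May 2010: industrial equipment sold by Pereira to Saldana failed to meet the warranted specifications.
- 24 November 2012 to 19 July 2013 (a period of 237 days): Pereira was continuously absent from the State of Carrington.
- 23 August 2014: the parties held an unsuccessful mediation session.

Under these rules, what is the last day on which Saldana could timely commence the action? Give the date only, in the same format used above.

9 November 2014

The claim accrued on 9 May 2010, the date of the act.
54 months from 9 May 2010 is 9 November 2014.
Although the defendant's absence ran from 24 November 2012 to 19 July 2013, the stated rules do not make that a tolling event, so it is disregarded.
The other events in the timeline have no effect on the limitation period under the stated rules.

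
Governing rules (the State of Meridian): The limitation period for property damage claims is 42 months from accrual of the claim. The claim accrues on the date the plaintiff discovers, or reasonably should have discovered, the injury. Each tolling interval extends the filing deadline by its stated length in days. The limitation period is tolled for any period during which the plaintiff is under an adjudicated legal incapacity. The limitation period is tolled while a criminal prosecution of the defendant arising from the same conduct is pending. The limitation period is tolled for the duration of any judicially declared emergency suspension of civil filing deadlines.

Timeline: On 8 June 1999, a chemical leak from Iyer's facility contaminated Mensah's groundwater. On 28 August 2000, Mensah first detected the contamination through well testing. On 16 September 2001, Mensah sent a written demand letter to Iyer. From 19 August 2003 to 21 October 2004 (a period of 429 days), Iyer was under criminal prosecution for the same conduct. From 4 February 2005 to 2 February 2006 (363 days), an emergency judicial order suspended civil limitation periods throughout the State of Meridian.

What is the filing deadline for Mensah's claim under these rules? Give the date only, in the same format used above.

The claim did not accrue until Mensah discovered the injury on 28 August 2000; the 8 June 1999 act date does not start the clock under the stated rule.
Adding the 42 months base period to 28 August 2000 gives a deadline of 28 February 2004, before any tolling.
The period was tolled for 429 days by the pending criminal prosecution (19 August 2003 to 21 October 2004), pushing the deadline to 2 May 2005.
The period was tolled for 363 days by the emergency suspension of filing deadlines (4 February 2005 to 2 February 2006), pushing the deadline to 30 April 2006.
Nothing else in the chronology tolls or restarts the period.

30 April 2006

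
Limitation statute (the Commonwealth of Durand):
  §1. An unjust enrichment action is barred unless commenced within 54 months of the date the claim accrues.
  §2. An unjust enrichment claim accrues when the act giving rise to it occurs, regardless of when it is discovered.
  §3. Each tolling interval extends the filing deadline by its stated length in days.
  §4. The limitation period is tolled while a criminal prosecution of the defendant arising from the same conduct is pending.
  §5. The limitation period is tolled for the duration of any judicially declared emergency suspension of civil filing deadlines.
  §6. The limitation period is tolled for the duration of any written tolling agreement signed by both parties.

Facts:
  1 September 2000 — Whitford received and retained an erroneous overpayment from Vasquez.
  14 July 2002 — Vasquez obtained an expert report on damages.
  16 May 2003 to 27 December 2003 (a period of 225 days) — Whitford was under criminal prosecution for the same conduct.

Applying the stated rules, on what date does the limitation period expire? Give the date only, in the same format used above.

12 October 2005

The claim accrued on 1 September 2000, when the wrongful act occurred.
54 months from 1 September 2000 is 1 March 2005.
The period was tolled for 225 days by the pending criminal prosecution (16 May 2003 to 27 December 2003), pushing the deadline to 12 October 2005.
None of the other events listed affects the running of the period under the stated rules.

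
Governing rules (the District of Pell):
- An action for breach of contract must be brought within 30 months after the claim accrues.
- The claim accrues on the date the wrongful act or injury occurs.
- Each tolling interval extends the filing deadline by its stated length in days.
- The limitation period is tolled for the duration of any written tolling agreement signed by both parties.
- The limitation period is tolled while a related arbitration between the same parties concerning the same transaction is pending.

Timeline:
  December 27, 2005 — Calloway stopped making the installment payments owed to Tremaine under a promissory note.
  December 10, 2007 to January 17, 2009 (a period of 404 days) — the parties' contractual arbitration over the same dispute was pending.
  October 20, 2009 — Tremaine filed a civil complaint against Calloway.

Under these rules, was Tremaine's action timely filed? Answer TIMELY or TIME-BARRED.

TIME-BARRED

The claim accrued on December 27, 2005, when the wrongful act occurred.
The untolled deadline — 30 months after December 27, 2005 — is June 27, 2008.
The pending related arbitration from December 10, 2007 to January 17, 2009 tolled the period for 404 days, extending the deadline to August 5, 2009.
Tremaine filed on October 20, 2009, after the August 5, 2009 deadline, so the action is time-barred.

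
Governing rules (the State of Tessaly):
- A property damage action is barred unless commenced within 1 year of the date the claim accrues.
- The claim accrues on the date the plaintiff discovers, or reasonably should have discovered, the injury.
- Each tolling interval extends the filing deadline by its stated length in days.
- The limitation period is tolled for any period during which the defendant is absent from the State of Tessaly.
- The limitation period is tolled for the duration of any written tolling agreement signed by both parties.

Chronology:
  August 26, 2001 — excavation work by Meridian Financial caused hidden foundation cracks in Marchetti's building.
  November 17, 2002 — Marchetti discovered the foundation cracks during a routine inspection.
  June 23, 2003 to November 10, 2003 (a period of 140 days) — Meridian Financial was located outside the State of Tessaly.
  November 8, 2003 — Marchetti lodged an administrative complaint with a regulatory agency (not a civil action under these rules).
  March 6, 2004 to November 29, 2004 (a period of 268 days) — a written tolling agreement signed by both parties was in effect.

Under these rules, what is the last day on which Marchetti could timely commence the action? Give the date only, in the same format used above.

December 29, 2004

Under the discovery rule, the claim accrued on November 17, 2002, when Marchetti discovered the injury — not on the August 26, 2001 date of the underlying act.
Adding the 1 year base period to November 17, 2002 gives a deadline of November 17, 2003, before any tolling.
The period was tolled for 140 days by the defendant's absence from the jurisdiction (June 23, 2003 to November 10, 2003), pushing the deadline to April 5, 2004.
The period was tolled for 268 days by the written tolling agreement (March 6, 2004 to November 29, 2004), pushing the deadline to December 29, 2004.
None of the other events listed affects the running of the period under the stated rules.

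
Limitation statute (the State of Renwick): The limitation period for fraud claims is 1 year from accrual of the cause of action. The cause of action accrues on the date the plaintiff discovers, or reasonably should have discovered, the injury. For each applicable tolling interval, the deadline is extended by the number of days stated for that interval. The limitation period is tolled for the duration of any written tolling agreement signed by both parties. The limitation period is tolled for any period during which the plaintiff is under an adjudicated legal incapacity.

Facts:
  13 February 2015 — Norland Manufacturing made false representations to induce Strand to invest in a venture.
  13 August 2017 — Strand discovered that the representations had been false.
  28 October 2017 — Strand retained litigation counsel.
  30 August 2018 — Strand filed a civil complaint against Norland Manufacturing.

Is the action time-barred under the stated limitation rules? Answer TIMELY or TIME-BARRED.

Under the discovery rule, the claim accrued on 13 August 2017, when Strand discovered the injury — not on the 13 February 2015 date of the underlying act.
The untolled deadline — 1 year after 13 August 2017 — is 13 August 2018.
The other events in the timeline have no effect on the limitation period under the stated rules.
Strand filed on 30 August 2018, after the 13 August 2018 deadline, so the action is time-barred.

TIME-BARRED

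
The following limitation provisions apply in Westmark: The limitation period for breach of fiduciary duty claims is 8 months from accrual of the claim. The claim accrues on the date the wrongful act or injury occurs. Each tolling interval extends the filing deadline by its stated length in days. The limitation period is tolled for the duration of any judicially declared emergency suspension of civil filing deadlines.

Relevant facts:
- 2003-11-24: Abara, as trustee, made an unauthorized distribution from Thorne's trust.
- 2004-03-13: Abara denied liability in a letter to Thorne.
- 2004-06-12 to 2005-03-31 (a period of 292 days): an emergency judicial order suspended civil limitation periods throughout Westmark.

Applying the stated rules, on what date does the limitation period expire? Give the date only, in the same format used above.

The claim accrued on 2003-11-24, the date of the act.
8 months from 2003-11-24 is 2004-07-24.
The emergency suspension of filing deadlines from 2004-06-12 to 2005-03-31 tolled the period for 292 days, extending the deadline to 2005-05-12.
The other events in the timeline have no effect on the limitation period under the stated rules.

2005-05-12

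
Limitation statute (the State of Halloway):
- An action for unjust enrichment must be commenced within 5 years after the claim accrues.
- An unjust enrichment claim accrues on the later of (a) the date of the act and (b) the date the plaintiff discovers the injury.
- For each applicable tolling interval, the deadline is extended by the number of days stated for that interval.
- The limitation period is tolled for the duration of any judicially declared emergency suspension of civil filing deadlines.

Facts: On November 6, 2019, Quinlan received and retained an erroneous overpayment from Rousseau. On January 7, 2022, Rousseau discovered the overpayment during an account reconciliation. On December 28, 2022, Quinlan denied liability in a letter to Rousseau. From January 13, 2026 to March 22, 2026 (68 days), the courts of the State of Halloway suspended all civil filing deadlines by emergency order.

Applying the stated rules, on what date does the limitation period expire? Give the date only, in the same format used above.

March 16, 2027

The claim accrued on January 7, 2022 — the later of the November 6, 2019 act and the January 7, 2022 discovery.
Adding the 5 years base period to January 7, 2022 gives a deadline of January 7, 2027, before any tolling.
The period was tolled for 68 days by the emergency suspension of filing deadlines (January 13, 2026 to March 22, 2026), pushing the deadline to March 16, 2027.
Nothing else in the chronology tolls or restarts the period.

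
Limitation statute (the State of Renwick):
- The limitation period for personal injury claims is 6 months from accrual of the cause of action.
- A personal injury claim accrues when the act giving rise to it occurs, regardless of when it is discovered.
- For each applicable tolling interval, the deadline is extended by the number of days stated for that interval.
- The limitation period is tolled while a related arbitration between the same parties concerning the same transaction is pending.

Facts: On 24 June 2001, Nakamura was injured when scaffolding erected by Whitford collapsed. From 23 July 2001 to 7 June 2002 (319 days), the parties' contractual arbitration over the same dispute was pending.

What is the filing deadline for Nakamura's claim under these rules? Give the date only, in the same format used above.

The claim accrued on 24 June 2001, when the wrongful act occurred.
Adding the 6 months base period to 24 June 2001 gives a deadline of 24 December 2001, before any tolling.
Because the pending related arbitration ran from 23 July 2001 to 7 June 2002, the deadline is extended by 319 days to 8 November 2002.

8 November 2002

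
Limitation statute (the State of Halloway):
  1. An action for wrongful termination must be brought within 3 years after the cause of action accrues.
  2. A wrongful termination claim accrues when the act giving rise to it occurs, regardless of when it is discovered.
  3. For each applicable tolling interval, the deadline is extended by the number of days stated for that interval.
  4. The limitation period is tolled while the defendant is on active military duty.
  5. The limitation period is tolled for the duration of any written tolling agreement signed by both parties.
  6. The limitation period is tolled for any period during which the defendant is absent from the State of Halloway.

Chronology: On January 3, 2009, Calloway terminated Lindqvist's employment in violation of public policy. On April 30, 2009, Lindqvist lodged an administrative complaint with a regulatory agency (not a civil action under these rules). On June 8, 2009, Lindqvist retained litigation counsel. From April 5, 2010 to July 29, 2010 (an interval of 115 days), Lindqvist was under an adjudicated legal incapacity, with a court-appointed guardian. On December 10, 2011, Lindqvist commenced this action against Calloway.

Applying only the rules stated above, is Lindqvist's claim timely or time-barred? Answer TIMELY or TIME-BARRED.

The cause of action accrued on January 3, 2009, the date of the act.
Adding the 3 years base period to January 3, 2009 gives a deadline of January 3, 2012, before any tolling.
No stated provision tolls the period for the plaintiff's incapacity, so the interval from April 5, 2010 to July 29, 2010 has no effect on the deadline.
Nothing else in the chronology tolls or restarts the period.
The December 10, 2011 filing precedes the January 3, 2012 deadline; the claim is timely.

TIMELY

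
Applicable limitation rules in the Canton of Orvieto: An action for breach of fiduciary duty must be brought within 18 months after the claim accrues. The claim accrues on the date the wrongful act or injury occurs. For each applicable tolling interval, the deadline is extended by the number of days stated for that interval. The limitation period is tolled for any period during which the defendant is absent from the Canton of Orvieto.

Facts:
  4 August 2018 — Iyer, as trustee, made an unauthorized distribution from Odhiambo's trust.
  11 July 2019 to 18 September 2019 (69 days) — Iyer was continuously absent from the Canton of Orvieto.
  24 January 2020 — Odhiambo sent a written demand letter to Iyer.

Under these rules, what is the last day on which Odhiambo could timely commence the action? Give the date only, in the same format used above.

The claim accrued on 4 August 2018, the date of the act.
Adding the 18 months base period to 4 August 2018 gives a deadline of 4 February 2020, before any tolling.
Because the defendant's absence from the jurisdiction ran from 11 July 2019 to 18 September 2019, the deadline is extended by 69 days to 13 April 2020.
The other events in the timeline have no effect on the limitation period under the stated rules.

13 April 2020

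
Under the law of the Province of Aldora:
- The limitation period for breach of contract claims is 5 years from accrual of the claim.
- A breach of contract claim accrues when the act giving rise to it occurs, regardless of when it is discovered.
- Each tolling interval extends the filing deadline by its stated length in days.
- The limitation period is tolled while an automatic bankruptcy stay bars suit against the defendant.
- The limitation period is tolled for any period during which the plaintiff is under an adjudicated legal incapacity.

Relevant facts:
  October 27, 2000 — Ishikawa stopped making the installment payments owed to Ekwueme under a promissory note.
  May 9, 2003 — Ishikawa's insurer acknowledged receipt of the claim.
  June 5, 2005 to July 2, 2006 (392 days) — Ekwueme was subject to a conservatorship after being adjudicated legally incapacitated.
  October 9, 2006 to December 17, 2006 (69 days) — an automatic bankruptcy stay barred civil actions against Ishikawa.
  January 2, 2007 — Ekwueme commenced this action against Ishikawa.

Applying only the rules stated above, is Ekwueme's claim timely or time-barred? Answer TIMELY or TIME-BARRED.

TIMELY

The claim accrued on October 27, 2000, when the wrongful act occurred.
Adding the 5 years base period to October 27, 2000 gives a deadline of October 27, 2005, before any tolling.
The plaintiff's legal incapacity from June 5, 2005 to July 2, 2006 tolled the period for 392 days, extending the deadline to November 23, 2006.
The period was tolled for 69 days by the automatic bankruptcy stay (October 9, 2006 to December 17, 2006), pushing the deadline to January 31, 2007.
The other events in the timeline have no effect on the limitation period under the stated rules.
Filing on January 2, 2007 beat the January 31, 2007 deadline — the action is timely.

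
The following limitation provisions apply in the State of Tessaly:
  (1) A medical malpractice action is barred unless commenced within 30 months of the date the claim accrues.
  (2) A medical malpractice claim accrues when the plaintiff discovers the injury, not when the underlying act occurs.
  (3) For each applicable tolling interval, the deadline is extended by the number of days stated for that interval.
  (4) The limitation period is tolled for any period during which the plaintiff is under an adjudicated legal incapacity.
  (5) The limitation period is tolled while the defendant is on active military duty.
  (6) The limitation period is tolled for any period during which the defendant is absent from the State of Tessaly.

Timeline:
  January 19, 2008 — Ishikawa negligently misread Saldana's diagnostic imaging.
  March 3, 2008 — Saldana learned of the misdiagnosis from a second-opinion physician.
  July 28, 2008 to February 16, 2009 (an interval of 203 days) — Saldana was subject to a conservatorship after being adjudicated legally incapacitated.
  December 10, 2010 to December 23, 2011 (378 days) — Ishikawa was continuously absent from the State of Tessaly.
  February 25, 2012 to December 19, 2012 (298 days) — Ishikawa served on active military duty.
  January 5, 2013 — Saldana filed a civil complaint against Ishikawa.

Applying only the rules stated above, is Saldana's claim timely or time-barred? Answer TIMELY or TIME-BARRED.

TIMELY

The claim did not accrue until Saldana discovered the injury on March 3, 2008; the January 19, 2008 act date does not start the clock under the stated rule.
The untolled deadline — 30 months after March 3, 2008 — is September 3, 2010.
The plaintiff's legal incapacity from July 28, 2008 to February 16, 2009 tolled the period for 203 days, extending the deadline to March 25, 2011.
The period was tolled for 378 days by the defendant's absence from the jurisdiction (December 10, 2010 to December 23, 2011), pushing the deadline to April 6, 2012.
Because the defendant's active military service ran from February 25, 2012 to December 19, 2012, the deadline is extended by 298 days to January 29, 2013.
The January 5, 2013 filing precedes the January 29, 2013 deadline; the claim is timely.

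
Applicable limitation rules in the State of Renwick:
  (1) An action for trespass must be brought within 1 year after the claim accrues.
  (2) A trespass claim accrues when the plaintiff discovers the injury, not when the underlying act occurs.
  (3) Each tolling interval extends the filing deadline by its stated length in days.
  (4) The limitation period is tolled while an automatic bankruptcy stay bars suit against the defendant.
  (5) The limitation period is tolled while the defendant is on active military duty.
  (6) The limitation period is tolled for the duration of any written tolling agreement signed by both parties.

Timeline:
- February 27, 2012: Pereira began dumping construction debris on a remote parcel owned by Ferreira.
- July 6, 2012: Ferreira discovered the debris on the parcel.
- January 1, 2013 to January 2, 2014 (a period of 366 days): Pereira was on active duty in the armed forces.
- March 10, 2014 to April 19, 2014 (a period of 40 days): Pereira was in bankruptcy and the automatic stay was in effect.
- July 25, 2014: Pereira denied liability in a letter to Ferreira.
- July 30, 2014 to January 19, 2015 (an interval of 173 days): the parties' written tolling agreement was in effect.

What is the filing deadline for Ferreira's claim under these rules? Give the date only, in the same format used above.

February 5, 2015

Accrual is tied to discovery, so the period began on July 6, 2012 rather than on February 27, 2012 when the act occurred.
Adding the 1 year base period to July 6, 2012 gives a deadline of July 6, 2013, before any tolling.
The defendant's active military service from January 1, 2013 to January 2, 2014 tolled the period for 366 days, extending the deadline to July 7, 2014.
The automatic bankruptcy stay from March 10, 2014 to April 19, 2014 tolled the period for 40 days, extending the deadline to August 16, 2014.
The written tolling agreement from July 30, 2014 to January 19, 2015 tolled the period for 173 days, extending the deadline to February 5, 2015.
None of the other events listed affects the running of the period under the stated rules.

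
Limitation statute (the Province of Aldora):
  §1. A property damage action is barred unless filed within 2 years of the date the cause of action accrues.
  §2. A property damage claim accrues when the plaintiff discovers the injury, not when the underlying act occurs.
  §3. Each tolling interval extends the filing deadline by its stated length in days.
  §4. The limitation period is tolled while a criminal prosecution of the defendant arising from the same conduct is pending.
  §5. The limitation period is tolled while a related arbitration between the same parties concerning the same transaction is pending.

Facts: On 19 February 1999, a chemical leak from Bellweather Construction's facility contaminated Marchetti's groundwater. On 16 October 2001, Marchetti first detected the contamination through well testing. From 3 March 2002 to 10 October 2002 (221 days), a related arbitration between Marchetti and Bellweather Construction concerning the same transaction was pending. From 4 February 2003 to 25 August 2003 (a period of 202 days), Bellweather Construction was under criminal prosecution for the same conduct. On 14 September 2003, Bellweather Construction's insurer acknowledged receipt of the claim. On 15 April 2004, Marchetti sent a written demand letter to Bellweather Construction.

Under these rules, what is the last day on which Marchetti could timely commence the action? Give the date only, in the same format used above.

Under the discovery rule, the claim accrued on 16 October 2001, when Marchetti discovered the injury — not on the 19 February 1999 date of the underlying act.
Adding the 2 years base period to 16 October 2001 gives a deadline of 16 October 2003, before any tolling.
The pending related arbitration from 3 March 2002 to 10 October 2002 tolled the period for 221 days, extending the deadline to 24 May 2004.
The pending criminal prosecution from 4 February 2003 to 25 August 2003 tolled the period for 202 days, extending the deadline to 12 December 2004.
None of the other events listed affects the running of the period under the stated rules.

12 December 2004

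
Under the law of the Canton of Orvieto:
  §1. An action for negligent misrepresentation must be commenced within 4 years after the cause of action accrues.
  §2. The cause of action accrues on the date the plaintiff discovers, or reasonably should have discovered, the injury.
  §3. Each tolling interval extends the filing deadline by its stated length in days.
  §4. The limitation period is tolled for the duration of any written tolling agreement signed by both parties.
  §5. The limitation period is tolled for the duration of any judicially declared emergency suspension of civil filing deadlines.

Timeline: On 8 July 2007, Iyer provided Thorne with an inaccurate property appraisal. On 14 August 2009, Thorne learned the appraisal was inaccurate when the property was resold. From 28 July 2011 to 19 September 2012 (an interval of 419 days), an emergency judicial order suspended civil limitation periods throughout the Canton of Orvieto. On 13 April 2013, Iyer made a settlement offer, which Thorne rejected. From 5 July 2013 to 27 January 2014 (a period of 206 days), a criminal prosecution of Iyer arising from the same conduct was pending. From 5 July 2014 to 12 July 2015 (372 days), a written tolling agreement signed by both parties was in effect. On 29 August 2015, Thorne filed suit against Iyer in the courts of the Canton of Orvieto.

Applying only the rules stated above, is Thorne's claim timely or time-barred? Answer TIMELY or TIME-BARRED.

TIMELY

The claim did not accrue until Thorne discovered the injury on 14 August 2009; the 8 July 2007 act date does not start the clock under the stated rule.
The untolled deadline — 4 years after 14 August 2009 — is 14 August 2013.
The period was tolled for 419 days by the emergency suspension of filing deadlines (28 July 2011 to 19 September 2012), pushing the deadline to 7 October 2014.
The written tolling agreement from 5 July 2014 to 12 July 2015 tolled the period for 372 days, extending the deadline to 14 October 2015.
No stated provision tolls the period for a criminal prosecution, so the interval from 5 July 2013 to 27 January 2014 has no effect on the deadline.
None of the other events listed affects the running of the period under the stated rules.
Filing on 29 August 2015 beat the 14 October 2015 deadline — the action is timely.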